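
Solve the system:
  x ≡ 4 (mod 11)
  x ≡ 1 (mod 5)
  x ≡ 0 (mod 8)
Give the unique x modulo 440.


Moduli 11, 5, 8 are pairwise coprime; by CRT there is a unique solution modulo M = 11 · 5 · 8 = 440.
Solve pairwise, accumulating the modulus:
  Start with x ≡ 4 (mod 11).
  Combine with x ≡ 1 (mod 5): since gcd(11, 5) = 1, we get a unique residue mod 55.
    Write x = 4 + 11·t and substitute into x ≡ 1 (mod 5): 11·t ≡ 1 − 4 = -3 (mod 5).
    Reduce coefficients mod 5: 1·t ≡ 2 (mod 5).
    So t ≡ 2 (mod 5).
    Then x = 4 + 11·2 = 26, valid modulo lcm(11, 5) = 55: x ≡ 26 (mod 55).
  Combine with x ≡ 0 (mod 8): since gcd(55, 8) = 1, we get a unique residue mod 440.
    Write x = 26 + 55·t and substitute into x ≡ 0 (mod 8): 55·t ≡ 0 − 26 = -26 (mod 8).
    Reduce coefficients mod 8: 7·t ≡ 6 (mod 8).
    The inverse of 7 mod 8 is 7 (since 7·7 = 49 = 6·8 + 1), so t ≡ 7·6 = 42 ≡ 2 (mod 8).
    Then x = 26 + 55·2 = 136, valid modulo lcm(55, 8) = 440: x ≡ 136 (mod 440).
Verify: 136 mod 11 = 4 ✓, 136 mod 5 = 1 ✓, 136 mod 8 = 0 ✓.

x ≡ 136 (mod 440).


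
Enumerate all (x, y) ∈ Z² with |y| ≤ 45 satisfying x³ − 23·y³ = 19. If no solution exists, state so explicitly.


The equation is x³ - 23y³ = 19. For fixed y, x³ = 23·y³ + 19, so a solution requires the RHS to be a perfect cube.
Strategy: iterate y from -45 to 45, compute RHS = 23·y³ + 19, and check whether it is a (positive or negative) perfect cube.
Check small values of y:
  y = 0: RHS = 19 is not a perfect cube.
  y = 1: RHS = 42 is not a perfect cube.
  y = -1: RHS = -4 is not a perfect cube.
  y = 2: RHS = 203 is not a perfect cube.
  y = -2: RHS = -165 is not a perfect cube.
  y = 3: RHS = 640 is not a perfect cube.
  y = -3: RHS = -602 is not a perfect cube.
Continuing the search up to |y| = 45 finds no solutions either.
No (x, y) in the scanned range satisfies the equation.

No integer solutions with |y| ≤ 45.


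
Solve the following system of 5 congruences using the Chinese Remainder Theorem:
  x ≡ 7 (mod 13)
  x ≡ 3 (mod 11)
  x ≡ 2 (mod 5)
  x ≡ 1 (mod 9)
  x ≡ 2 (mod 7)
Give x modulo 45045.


Product of moduli M = 13 · 11 · 5 · 9 · 7 = 45045.
Merge one congruence at a time:
  Start: x ≡ 7 (mod 13).
  Combine with x ≡ 3 (mod 11); new modulus lcm = 143.
    Write x = 7 + 13·t and substitute into x ≡ 3 (mod 11): 13·t ≡ 3 − 7 = -4 (mod 11).
    Reduce coefficients mod 11: 2·t ≡ 7 (mod 11).
    The inverse of 2 mod 11 is 6 (since 2·6 = 12 = 1·11 + 1), so t ≡ 6·7 = 42 ≡ 9 (mod 11).
    Then x = 7 + 13·9 = 124, valid modulo lcm(13, 11) = 143: x ≡ 124 (mod 143).
  Combine with x ≡ 2 (mod 5); new modulus lcm = 715.
    Write x = 124 + 143·t and substitute into x ≡ 2 (mod 5): 143·t ≡ 2 − 124 = -122 (mod 5).
    Reduce coefficients mod 5: 3·t ≡ 3 (mod 5).
    The inverse of 3 mod 5 is 2 (since 3·2 = 6 = 1·5 + 1), so t ≡ 2·3 = 6 ≡ 1 (mod 5).
    Then x = 124 + 143·1 = 267, valid modulo lcm(143, 5) = 715: x ≡ 267 (mod 715).
  Combine with x ≡ 1 (mod 9); new modulus lcm = 6435.
    Write x = 267 + 715·t and substitute into x ≡ 1 (mod 9): 715·t ≡ 1 − 267 = -266 (mod 9).
    Reduce coefficients mod 9: 4·t ≡ 4 (mod 9).
    The inverse of 4 mod 9 is 7 (since 4·7 = 28 = 3·9 + 1), so t ≡ 7·4 = 28 ≡ 1 (mod 9).
    Then x = 267 + 715·1 = 982, valid modulo lcm(715, 9) = 6435: x ≡ 982 (mod 6435).
  Combine with x ≡ 2 (mod 7); new modulus lcm = 45045.
    Write x = 982 + 6435·t and substitute into x ≡ 2 (mod 7): 6435·t ≡ 2 − 982 = -980 (mod 7).
    Reduce coefficients mod 7: 2·t ≡ 0 (mod 7).
    The inverse of 2 mod 7 is 4 (since 2·4 = 8 = 1·7 + 1), so t ≡ 4·0 = 0 ≡ 0 (mod 7).
    Then x = 982 + 6435·0 = 982, valid modulo lcm(6435, 7) = 45045: x ≡ 982 (mod 45045).
Verify against each original: 982 mod 13 = 7, 982 mod 11 = 3, 982 mod 5 = 2, 982 mod 9 = 1, 982 mod 7 = 2.

x ≡ 982 (mod 45045).


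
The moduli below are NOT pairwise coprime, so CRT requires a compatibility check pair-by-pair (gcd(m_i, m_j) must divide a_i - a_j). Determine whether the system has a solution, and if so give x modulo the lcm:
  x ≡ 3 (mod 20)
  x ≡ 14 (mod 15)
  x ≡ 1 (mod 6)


Moduli 20, 15, 6 are not pairwise coprime, so CRT works modulo lcm(m_i) when all pairwise compatibility conditions hold.
Pairwise compatibility: gcd(m_i, m_j) must divide a_i - a_j for every pair.
Merge one congruence at a time:
  Start: x ≡ 3 (mod 20).
  Combine with x ≡ 14 (mod 15): gcd(20, 15) = 5, and 14 - 3 = 11 is NOT divisible by 5.
    ⇒ system is inconsistent (no integer solution).

No solution (the system is inconsistent).


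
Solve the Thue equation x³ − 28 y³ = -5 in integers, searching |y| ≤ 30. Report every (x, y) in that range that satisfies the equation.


The equation is x³ - 28y³ = -5. For fixed y, x³ = 28·y³ − 5, so a solution requires the RHS to be a perfect cube.
Strategy: iterate y from -30 to 30, compute RHS = 28·y³ − 5, and check whether it is a (positive or negative) perfect cube.
Check small values of y:
  y = 0: RHS = -5 is not a perfect cube.
  y = 1: RHS = 23 is not a perfect cube.
  y = -1: RHS = -33 is not a perfect cube.
  y = 2: RHS = 219 is not a perfect cube.
  y = -2: RHS = -229 is not a perfect cube.
  y = 3: RHS = 751 is not a perfect cube.
  y = -3: RHS = -761 is not a perfect cube.
Continuing the search up to |y| = 30 finds no solutions either.
No (x, y) in the scanned range satisfies the equation.

No integer solutions with |y| ≤ 30.


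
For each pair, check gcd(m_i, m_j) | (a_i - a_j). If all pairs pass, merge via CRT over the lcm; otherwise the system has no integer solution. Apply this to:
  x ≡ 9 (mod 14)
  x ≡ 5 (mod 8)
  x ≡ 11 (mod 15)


Moduli 14, 8, 15 are not pairwise coprime, so CRT works modulo lcm(m_i) when all pairwise compatibility conditions hold.
Pairwise compatibility: gcd(m_i, m_j) must divide a_i - a_j for every pair.
Merge one congruence at a time:
  Start: x ≡ 9 (mod 14).
  Combine with x ≡ 5 (mod 8): gcd(14, 8) = 2; 5 - 9 = -4, which IS divisible by 2, so compatible.
    Write x = 9 + 14·t and substitute into x ≡ 5 (mod 8): 14·t ≡ 5 − 9 = -4 (mod 8).
    Divide the congruence (and modulus) by g = 2: 7·t ≡ -2 (mod 4).
    Reduce coefficients mod 4: 3·t ≡ 2 (mod 4).
    The inverse of 3 mod 4 is 3 (since 3·3 = 9 = 2·4 + 1), so t ≡ 3·2 = 6 ≡ 2 (mod 4).
    Then x = 9 + 14·2 = 37, valid modulo lcm(14, 8) = 56: x ≡ 37 (mod 56).
  Combine with x ≡ 11 (mod 15): gcd(56, 15) = 1; 11 - 37 = -26, which IS divisible by 1, so compatible.
    Write x = 37 + 56·t and substitute into x ≡ 11 (mod 15): 56·t ≡ 11 − 37 = -26 (mod 15).
    Reduce coefficients mod 15: 11·t ≡ 4 (mod 15).
    The inverse of 11 mod 15 is 11 (since 11·11 = 121 = 8·15 + 1), so t ≡ 11·4 = 44 ≡ 14 (mod 15).
    Then x = 37 + 56·14 = 821, valid modulo lcm(56, 15) = 840: x ≡ 821 (mod 840).
Verify: 821 mod 14 = 9, 821 mod 8 = 5, 821 mod 15 = 11.

x ≡ 821 (mod 840).


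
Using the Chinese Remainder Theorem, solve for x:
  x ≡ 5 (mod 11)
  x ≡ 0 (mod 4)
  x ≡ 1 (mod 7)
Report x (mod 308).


Moduli 11, 4, 7 are pairwise coprime; by CRT there is a unique solution modulo M = 11 · 4 · 7 = 308.
Solve pairwise, accumulating the modulus:
  Start with x ≡ 5 (mod 11).
  Combine with x ≡ 0 (mod 4): since gcd(11, 4) = 1, we get a unique residue mod 44.
    Write x = 5 + 11·t and substitute into x ≡ 0 (mod 4): 11·t ≡ 0 − 5 = -5 (mod 4).
    Reduce coefficients mod 4: 3·t ≡ 3 (mod 4).
    The inverse of 3 mod 4 is 3 (since 3·3 = 9 = 2·4 + 1), so t ≡ 3·3 = 9 ≡ 1 (mod 4).
    Then x = 5 + 11·1 = 16, valid modulo lcm(11, 4) = 44: x ≡ 16 (mod 44).
  Combine with x ≡ 1 (mod 7): since gcd(44, 7) = 1, we get a unique residue mod 308.
    Write x = 16 + 44·t and substitute into x ≡ 1 (mod 7): 44·t ≡ 1 − 16 = -15 (mod 7).
    Reduce coefficients mod 7: 2·t ≡ 6 (mod 7).
    The inverse of 2 mod 7 is 4 (since 2·4 = 8 = 1·7 + 1), so t ≡ 4·6 = 24 ≡ 3 (mod 7).
    Then x = 16 + 44·3 = 148, valid modulo lcm(44, 7) = 308: x ≡ 148 (mod 308).
Verify: 148 mod 11 = 5 ✓, 148 mod 4 = 0 ✓, 148 mod 7 = 1 ✓.

x ≡ 148 (mod 308).


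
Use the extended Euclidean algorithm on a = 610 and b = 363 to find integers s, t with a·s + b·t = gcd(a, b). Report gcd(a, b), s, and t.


Euclidean algorithm on (610, 363) — divide until remainder is 0:
  610 = 1 · 363 + 247
  363 = 1 · 247 + 116
  247 = 2 · 116 + 15
  116 = 7 · 15 + 11
  15 = 1 · 11 + 4
  11 = 2 · 4 + 3
  4 = 1 · 3 + 1
  3 = 3 · 1 + 0
gcd(610, 363) = 1.
Track Bezout coefficients alongside the remainders: start with r₀ = 610 = a·1 + b·0 (s = 1, t = 0) and r₁ = 363 = a·0 + b·1 (s = 0, t = 1); each new remainder r_{k+1} = r_{k-1} − q_k·r_k inherits s_{k+1} = s_{k-1} − q_k·s_k, t_{k+1} = t_{k-1} − q_k·t_k, so r_k = a·s_k + b·t_k at every step:
  q = 1: r = 247, s = 1 − 1·0 = 1, t = 0 − 1·1 = -1  (check: 610·1 + 363·(-1) = 247)
  q = 1: r = 116, s = 0 − 1·1 = -1, t = 1 − 1·(-1) = 2  (check: 610·(-1) + 363·2 = 116)
  q = 2: r = 15, s = 1 − 2·(-1) = 3, t = -1 − 2·2 = -5  (check: 610·3 + 363·(-5) = 15)
  q = 7: r = 11, s = -1 − 7·3 = -22, t = 2 − 7·(-5) = 37  (check: 610·(-22) + 363·37 = 11)
  q = 1: r = 4, s = 3 − 1·(-22) = 25, t = -5 − 1·37 = -42  (check: 610·25 + 363·(-42) = 4)
  q = 2: r = 3, s = -22 − 2·25 = -72, t = 37 − 2·(-42) = 121  (check: 610·(-72) + 363·121 = 3)
  q = 1: r = 1, s = 25 − 1·(-72) = 97, t = -42 − 1·121 = -163  (check: 610·97 + 363·(-163) = 1)
The row with r = 1 (the gcd) gives the Bezout coefficients s = 97, t = -163.
Result: 610 · (97) + 363 · (-163) = 1.

gcd(610, 363) = 1; s = 97, t = -163 (check: 610·97 + 363·(-163) = 1).


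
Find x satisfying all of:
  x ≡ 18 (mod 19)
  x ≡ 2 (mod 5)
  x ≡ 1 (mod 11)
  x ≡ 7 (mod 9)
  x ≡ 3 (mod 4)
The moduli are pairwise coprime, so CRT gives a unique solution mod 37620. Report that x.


Product of moduli M = 19 · 5 · 11 · 9 · 4 = 37620.
Merge one congruence at a time:
  Start: x ≡ 18 (mod 19).
  Combine with x ≡ 2 (mod 5); new modulus lcm = 95.
    Write x = 18 + 19·t and substitute into x ≡ 2 (mod 5): 19·t ≡ 2 − 18 = -16 (mod 5).
    Reduce coefficients mod 5: 4·t ≡ 4 (mod 5).
    The inverse of 4 mod 5 is 4 (since 4·4 = 16 = 3·5 + 1), so t ≡ 4·4 = 16 ≡ 1 (mod 5).
    Then x = 18 + 19·1 = 37, valid modulo lcm(19, 5) = 95: x ≡ 37 (mod 95).
  Combine with x ≡ 1 (mod 11); new modulus lcm = 1045.
    Write x = 37 + 95·t and substitute into x ≡ 1 (mod 11): 95·t ≡ 1 − 37 = -36 (mod 11).
    Reduce coefficients mod 11: 7·t ≡ 8 (mod 11).
    The inverse of 7 mod 11 is 8 (since 7·8 = 56 = 5·11 + 1), so t ≡ 8·8 = 64 ≡ 9 (mod 11).
    Then x = 37 + 95·9 = 892, valid modulo lcm(95, 11) = 1045: x ≡ 892 (mod 1045).
  Combine with x ≡ 7 (mod 9); new modulus lcm = 9405.
    Write x = 892 + 1045·t and substitute into x ≡ 7 (mod 9): 1045·t ≡ 7 − 892 = -885 (mod 9).
    Reduce coefficients mod 9: 1·t ≡ 6 (mod 9).
    So t ≡ 6 (mod 9).
    Then x = 892 + 1045·6 = 7162, valid modulo lcm(1045, 9) = 9405: x ≡ 7162 (mod 9405).
  Combine with x ≡ 3 (mod 4); new modulus lcm = 37620.
    Write x = 7162 + 9405·t and substitute into x ≡ 3 (mod 4): 9405·t ≡ 3 − 7162 = -7159 (mod 4).
    Reduce coefficients mod 4: 1·t ≡ 1 (mod 4).
    So t ≡ 1 (mod 4).
    Then x = 7162 + 9405·1 = 16567, valid modulo lcm(9405, 4) = 37620: x ≡ 16567 (mod 37620).
Verify against each original: 16567 mod 19 = 18, 16567 mod 5 = 2, 16567 mod 11 = 1, 16567 mod 9 = 7, 16567 mod 4 = 3.

x ≡ 16567 (mod 37620).


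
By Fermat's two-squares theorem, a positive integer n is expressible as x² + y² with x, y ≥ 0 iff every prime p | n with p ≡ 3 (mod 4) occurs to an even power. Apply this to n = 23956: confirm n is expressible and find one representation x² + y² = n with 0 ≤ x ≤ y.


Step 1: Factor n = 23956 = 2^2 · 53 · 113.
Step 2: Check the mod-4 condition on each prime factor: 2 = 2 (special); 53 ≡ 1 (mod 4), exponent 1; 113 ≡ 1 (mod 4), exponent 1.
All primes ≡ 3 (mod 4) appear to even exponent (or don't appear), so by the two-squares theorem n IS expressible as a sum of two squares.
Step 3: Build a representation. Group n = k² · m with k = 2 and m = 53 · 113 = 5989 (a product of primes ≡ 1 (mod 4)); a representation of m scales to one of n via (k·x)² + (k·y)² = k²(x² + y²). Each prime p ≡ 1 (mod 4) is itself a sum of two squares; find a² by testing p − a² for a perfect square:
  53: 53 − 1² = 52, 53 − 2² = 49 = 7² ⇒ 53 = 2² + 7².
  113: 113 − 1² = 112, 113 − 2² = 109, 113 − 3² = 104, 113 − 4² = 97, 113 − 5² = 88, 113 − 6² = 77, 113 − 7² = 64 = 8² ⇒ 113 = 7² + 8².
  Combine using the Brahmagupta–Fibonacci identity (a² + b²)(c² + d²) = (ac − bd)² + (ad + bc)² = (ac + bd)² + (ad − bc)²:
  53 · 113 = 5989: from (2² + 7²)(7² + 8²), take (2·7 − 7·8, 2·8 + 7·7) = (14 − 56, 16 + 49) = (-42, 65); dropping signs (only squares matter) gives (42, 65); check 42² + 65² = 1764 + 4225 = 5989 ✓.
  Scale by k = 2: (2·42, 2·65) = (84, 130).
Step 4: Order so x ≤ y and verify: 84² + 130² = 7056 + 16900 = 23956 = n. ✓

n = 23956 = 84² + 130² (one valid representation with x ≤ y).


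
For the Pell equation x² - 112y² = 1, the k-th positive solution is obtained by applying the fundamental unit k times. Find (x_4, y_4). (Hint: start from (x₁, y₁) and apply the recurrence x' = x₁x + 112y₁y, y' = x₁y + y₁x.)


Step 1: Find the fundamental solution (x₁, y₁) of x² - 112y² = 1.
  Expand √112 as a continued fraction. a₀ = ⌊√112⌋ = 10; iterate m_{k+1} = d_k·a_k − m_k, d_{k+1} = (112 − m_{k+1}²)/d_k, a_{k+1} = ⌊(a₀ + m_{k+1})/d_{k+1}⌋ (starting m₀ = 0, d₀ = 1), with convergents p_k = a_k·p_{k-1} + p_{k-2}, q_k = a_k·q_{k-1} + q_{k-2} (p₋₁ = 1, q₋₁ = 0):
  k = 0: a₀ = 10; p₀/q₀ = 10/1; p₀² − 112·q₀² = 100 − 112 = -12.
  k = 1: m = 10, d = 12, a = ⌊(10 + 10)/12⌋ = 1; p/q = (1·10 + 1)/(1·1 + 0) = 11/1; p² − 112·q² = 121 − 112 = 9.
  k = 2: m = 2, d = 9, a = ⌊(10 + 2)/9⌋ = 1; p/q = (1·11 + 10)/(1·1 + 1) = 21/2; p² − 112·q² = 441 − 448 = -7.
  k = 3: m = 7, d = 7, a = ⌊(10 + 7)/7⌋ = 2; p/q = (2·21 + 11)/(2·2 + 1) = 53/5; p² − 112·q² = 2809 − 2800 = 9.
  k = 4: m = 7, d = 9, a = ⌊(10 + 7)/9⌋ = 1; p/q = (1·53 + 21)/(1·5 + 2) = 74/7; p² − 112·q² = 5476 − 5488 = -12.
  k = 5: m = 2, d = 12, a = ⌊(10 + 2)/12⌋ = 1; p/q = (1·74 + 53)/(1·7 + 5) = 127/12; p² − 112·q² = 16129 − 16128 = 1.
  The first convergent with p² − 112·q² = 1 gives the fundamental solution (x₁, y₁) = (127, 12).
Step 2: Apply the recurrence (x_{n+1}, y_{n+1}) = (x₁x_n + 112y₁y_n, x₁y_n + y₁x_n) repeatedly.
  From (x_1, y_1) = (127, 12): x_2 = 127·127 + 112·12·12 = 32257; y_2 = 127·12 + 12·127 = 3048.
  From (x_2, y_2) = (32257, 3048): x_3 = 127·32257 + 112·12·3048 = 8193151; y_3 = 127·3048 + 12·32257 = 774180.
  From (x_3, y_3) = (8193151, 774180): x_4 = 127·8193151 + 112·12·774180 = 2081028097; y_4 = 127·774180 + 12·8193151 = 196638672.
Step 3: Verify x_4² - 112·y_4² = 4330677940503441409 - 4330677940503441408 = 1 (should be 1). ✓

(x_1, y_1) = (127, 12); (x_4, y_4) = (2081028097, 196638672).


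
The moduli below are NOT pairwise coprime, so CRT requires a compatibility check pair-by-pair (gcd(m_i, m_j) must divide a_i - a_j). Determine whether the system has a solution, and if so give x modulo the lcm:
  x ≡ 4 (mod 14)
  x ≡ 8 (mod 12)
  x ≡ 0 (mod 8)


Moduli 14, 12, 8 are not pairwise coprime, so CRT works modulo lcm(m_i) when all pairwise compatibility conditions hold.
Pairwise compatibility: gcd(m_i, m_j) must divide a_i - a_j for every pair.
Merge one congruence at a time:
  Start: x ≡ 4 (mod 14).
  Combine with x ≡ 8 (mod 12): gcd(14, 12) = 2; 8 - 4 = 4, which IS divisible by 2, so compatible.
    Write x = 4 + 14·t and substitute into x ≡ 8 (mod 12): 14·t ≡ 8 − 4 = 4 (mod 12).
    Divide the congruence (and modulus) by g = 2: 7·t ≡ 2 (mod 6).
    Reduce coefficients mod 6: 1·t ≡ 2 (mod 6).
    So t ≡ 2 (mod 6).
    Then x = 4 + 14·2 = 32, valid modulo lcm(14, 12) = 84: x ≡ 32 (mod 84).
  Combine with x ≡ 0 (mod 8): gcd(84, 8) = 4; 0 - 32 = -32, which IS divisible by 4, so compatible.
    Write x = 32 + 84·t and substitute into x ≡ 0 (mod 8): 84·t ≡ 0 − 32 = -32 (mod 8).
    Divide the congruence (and modulus) by g = 4: 21·t ≡ -8 (mod 2).
    Reduce coefficients mod 2: 1·t ≡ 0 (mod 2).
    So t ≡ 0 (mod 2).
    Then x = 32 + 84·0 = 32, valid modulo lcm(84, 8) = 168: x ≡ 32 (mod 168).
Verify: 32 mod 14 = 4, 32 mod 12 = 8, 32 mod 8 = 0.

x ≡ 32 (mod 168).


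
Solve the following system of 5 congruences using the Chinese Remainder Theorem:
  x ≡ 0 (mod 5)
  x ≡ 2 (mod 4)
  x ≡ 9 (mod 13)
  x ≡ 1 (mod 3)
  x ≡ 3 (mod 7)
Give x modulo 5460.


Product of moduli M = 5 · 4 · 13 · 3 · 7 = 5460.
Merge one congruence at a time:
  Start: x ≡ 0 (mod 5).
  Combine with x ≡ 2 (mod 4); new modulus lcm = 20.
    Write x = 0 + 5·t and substitute into x ≡ 2 (mod 4): 5·t ≡ 2 − 0 = 2 (mod 4).
    Reduce coefficients mod 4: 1·t ≡ 2 (mod 4).
    So t ≡ 2 (mod 4).
    Then x = 0 + 5·2 = 10, valid modulo lcm(5, 4) = 20: x ≡ 10 (mod 20).
  Combine with x ≡ 9 (mod 13); new modulus lcm = 260.
    Write x = 10 + 20·t and substitute into x ≡ 9 (mod 13): 20·t ≡ 9 − 10 = -1 (mod 13).
    Reduce coefficients mod 13: 7·t ≡ 12 (mod 13).
    The inverse of 7 mod 13 is 2 (since 7·2 = 14 = 1·13 + 1), so t ≡ 2·12 = 24 ≡ 11 (mod 13).
    Then x = 10 + 20·11 = 230, valid modulo lcm(20, 13) = 260: x ≡ 230 (mod 260).
  Combine with x ≡ 1 (mod 3); new modulus lcm = 780.
    Write x = 230 + 260·t and substitute into x ≡ 1 (mod 3): 260·t ≡ 1 − 230 = -229 (mod 3).
    Reduce coefficients mod 3: 2·t ≡ 2 (mod 3).
    The inverse of 2 mod 3 is 2 (since 2·2 = 4 = 1·3 + 1), so t ≡ 2·2 = 4 ≡ 1 (mod 3).
    Then x = 230 + 260·1 = 490, valid modulo lcm(260, 3) = 780: x ≡ 490 (mod 780).
  Combine with x ≡ 3 (mod 7); new modulus lcm = 5460.
    Write x = 490 + 780·t and substitute into x ≡ 3 (mod 7): 780·t ≡ 3 − 490 = -487 (mod 7).
    Reduce coefficients mod 7: 3·t ≡ 3 (mod 7).
    The inverse of 3 mod 7 is 5 (since 3·5 = 15 = 2·7 + 1), so t ≡ 5·3 = 15 ≡ 1 (mod 7).
    Then x = 490 + 780·1 = 1270, valid modulo lcm(780, 7) = 5460: x ≡ 1270 (mod 5460).
Verify against each original: 1270 mod 5 = 0, 1270 mod 4 = 2, 1270 mod 13 = 9, 1270 mod 3 = 1, 1270 mod 7 = 3.

x ≡ 1270 (mod 5460).


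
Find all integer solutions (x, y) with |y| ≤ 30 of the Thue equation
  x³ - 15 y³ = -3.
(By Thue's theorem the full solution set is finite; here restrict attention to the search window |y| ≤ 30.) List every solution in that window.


The equation is x³ - 15y³ = -3. For fixed y, x³ = 15·y³ − 3, so a solution requires the RHS to be a perfect cube.
Strategy: iterate y from -30 to 30, compute RHS = 15·y³ − 3, and check whether it is a (positive or negative) perfect cube.
Check small values of y:
  y = 0: RHS = -3 is not a perfect cube.
  y = 1: RHS = 12 is not a perfect cube.
  y = -1: RHS = -18 is not a perfect cube.
  y = 2: RHS = 117 is not a perfect cube.
  y = -2: RHS = -123 is not a perfect cube.
  y = 3: RHS = 402 is not a perfect cube.
  y = -3: RHS = -408 is not a perfect cube.
Continuing the search up to |y| = 30 finds no solutions either.
No (x, y) in the scanned range satisfies the equation.

No integer solutions with |y| ≤ 30.


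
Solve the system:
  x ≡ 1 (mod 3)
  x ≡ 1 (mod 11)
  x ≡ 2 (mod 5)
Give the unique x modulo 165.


Moduli 3, 11, 5 are pairwise coprime; by CRT there is a unique solution modulo M = 3 · 11 · 5 = 165.
Solve pairwise, accumulating the modulus:
  Start with x ≡ 1 (mod 3).
  Combine with x ≡ 1 (mod 11): since gcd(3, 11) = 1, we get a unique residue mod 33.
    Write x = 1 + 3·t and substitute into x ≡ 1 (mod 11): 3·t ≡ 1 − 1 = 0 (mod 11).
    The inverse of 3 mod 11 is 4 (since 3·4 = 12 = 1·11 + 1), so t ≡ 4·0 = 0 ≡ 0 (mod 11).
    Then x = 1 + 3·0 = 1, valid modulo lcm(3, 11) = 33: x ≡ 1 (mod 33).
  Combine with x ≡ 2 (mod 5): since gcd(33, 5) = 1, we get a unique residue mod 165.
    Write x = 1 + 33·t and substitute into x ≡ 2 (mod 5): 33·t ≡ 2 − 1 = 1 (mod 5).
    Reduce coefficients mod 5: 3·t ≡ 1 (mod 5).
    The inverse of 3 mod 5 is 2 (since 3·2 = 6 = 1·5 + 1), so t ≡ 2·1 = 2 ≡ 2 (mod 5).
    Then x = 1 + 33·2 = 67, valid modulo lcm(33, 5) = 165: x ≡ 67 (mod 165).
Verify: 67 mod 3 = 1 ✓, 67 mod 11 = 1 ✓, 67 mod 5 = 2 ✓.

x ≡ 67 (mod 165).


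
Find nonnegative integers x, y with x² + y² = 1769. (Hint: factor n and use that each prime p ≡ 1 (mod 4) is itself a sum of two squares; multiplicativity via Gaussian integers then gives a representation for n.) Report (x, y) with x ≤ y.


Step 1: Factor n = 1769 = 29 · 61.
Step 2: Check the mod-4 condition on each prime factor: 29 ≡ 1 (mod 4), exponent 1; 61 ≡ 1 (mod 4), exponent 1.
All primes ≡ 3 (mod 4) appear to even exponent (or don't appear), so by the two-squares theorem n IS expressible as a sum of two squares.
Step 3: Build a representation. Here n = 29 · 61 is a product of primes ≡ 1 (mod 4). Each prime p ≡ 1 (mod 4) is itself a sum of two squares; find a² by testing p − a² for a perfect square:
  29: 29 − 1² = 28, 29 − 2² = 25 = 5² ⇒ 29 = 2² + 5².
  61: 61 − 1² = 60, 61 − 2² = 57, 61 − 3² = 52, 61 − 4² = 45, 61 − 5² = 36 = 6² ⇒ 61 = 5² + 6².
  Combine using the Brahmagupta–Fibonacci identity (a² + b²)(c² + d²) = (ac − bd)² + (ad + bc)² = (ac + bd)² + (ad − bc)²:
  29 · 61 = 1769: from (2² + 5²)(5² + 6²), take (2·5 − 5·6, 2·6 + 5·5) = (10 − 30, 12 + 25) = (-20, 37); dropping signs (only squares matter) gives (20, 37); check 20² + 37² = 400 + 1369 = 1769 ✓.
Step 4: Order so x ≤ y and verify: 20² + 37² = 400 + 1369 = 1769 = n. ✓

n = 1769 = 20² + 37² (one valid representation with x ≤ y).


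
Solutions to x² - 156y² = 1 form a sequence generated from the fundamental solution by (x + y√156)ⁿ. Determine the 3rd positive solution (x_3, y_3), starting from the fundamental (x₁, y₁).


Step 1: Find the fundamental solution (x₁, y₁) of x² - 156y² = 1.
  Expand √156 as a continued fraction. a₀ = ⌊√156⌋ = 12; iterate m_{k+1} = d_k·a_k − m_k, d_{k+1} = (156 − m_{k+1}²)/d_k, a_{k+1} = ⌊(a₀ + m_{k+1})/d_{k+1}⌋ (starting m₀ = 0, d₀ = 1), with convergents p_k = a_k·p_{k-1} + p_{k-2}, q_k = a_k·q_{k-1} + q_{k-2} (p₋₁ = 1, q₋₁ = 0):
  k = 0: a₀ = 12; p₀/q₀ = 12/1; p₀² − 156·q₀² = 144 − 156 = -12.
  k = 1: m = 12, d = 12, a = ⌊(12 + 12)/12⌋ = 2; p/q = (2·12 + 1)/(2·1 + 0) = 25/2; p² − 156·q² = 625 − 624 = 1.
  The first convergent with p² − 156·q² = 1 gives the fundamental solution (x₁, y₁) = (25, 2).
Step 2: Apply the recurrence (x_{n+1}, y_{n+1}) = (x₁x_n + 156y₁y_n, x₁y_n + y₁x_n) repeatedly.
  From (x_1, y_1) = (25, 2): x_2 = 25·25 + 156·2·2 = 1249; y_2 = 25·2 + 2·25 = 100.
  From (x_2, y_2) = (1249, 100): x_3 = 25·1249 + 156·2·100 = 62425; y_3 = 25·100 + 2·1249 = 4998.
Step 3: Verify x_3² - 156·y_3² = 3896880625 - 3896880624 = 1 (should be 1). ✓

(x_1, y_1) = (25, 2); (x_3, y_3) = (62425, 4998).


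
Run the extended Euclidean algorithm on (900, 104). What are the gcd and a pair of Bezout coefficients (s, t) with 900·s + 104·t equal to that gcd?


Euclidean algorithm on (900, 104) — divide until remainder is 0:
  900 = 8 · 104 + 68
  104 = 1 · 68 + 36
  68 = 1 · 36 + 32
  36 = 1 · 32 + 4
  32 = 8 · 4 + 0
gcd(900, 104) = 4.
Track Bezout coefficients alongside the remainders: start with r₀ = 900 = a·1 + b·0 (s = 1, t = 0) and r₁ = 104 = a·0 + b·1 (s = 0, t = 1); each new remainder r_{k+1} = r_{k-1} − q_k·r_k inherits s_{k+1} = s_{k-1} − q_k·s_k, t_{k+1} = t_{k-1} − q_k·t_k, so r_k = a·s_k + b·t_k at every step:
  q = 8: r = 68, s = 1 − 8·0 = 1, t = 0 − 8·1 = -8  (check: 900·1 + 104·(-8) = 68)
  q = 1: r = 36, s = 0 − 1·1 = -1, t = 1 − 1·(-8) = 9  (check: 900·(-1) + 104·9 = 36)
  q = 1: r = 32, s = 1 − 1·(-1) = 2, t = -8 − 1·9 = -17  (check: 900·2 + 104·(-17) = 32)
  q = 1: r = 4, s = -1 − 1·2 = -3, t = 9 − 1·(-17) = 26  (check: 900·(-3) + 104·26 = 4)
The row with r = 4 (the gcd) gives the Bezout coefficients s = -3, t = 26.
Result: 900 · (-3) + 104 · (26) = 4.

gcd(900, 104) = 4; s = -3, t = 26 (check: 900·(-3) + 104·26 = 4).


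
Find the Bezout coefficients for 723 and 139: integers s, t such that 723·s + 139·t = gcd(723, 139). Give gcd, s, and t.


Euclidean algorithm on (723, 139) — divide until remainder is 0:
  723 = 5 · 139 + 28
  139 = 4 · 28 + 27
  28 = 1 · 27 + 1
  27 = 27 · 1 + 0
gcd(723, 139) = 1.
Track Bezout coefficients alongside the remainders: start with r₀ = 723 = a·1 + b·0 (s = 1, t = 0) and r₁ = 139 = a·0 + b·1 (s = 0, t = 1); each new remainder r_{k+1} = r_{k-1} − q_k·r_k inherits s_{k+1} = s_{k-1} − q_k·s_k, t_{k+1} = t_{k-1} − q_k·t_k, so r_k = a·s_k + b·t_k at every step:
  q = 5: r = 28, s = 1 − 5·0 = 1, t = 0 − 5·1 = -5  (check: 723·1 + 139·(-5) = 28)
  q = 4: r = 27, s = 0 − 4·1 = -4, t = 1 − 4·(-5) = 21  (check: 723·(-4) + 139·21 = 27)
  q = 1: r = 1, s = 1 − 1·(-4) = 5, t = -5 − 1·21 = -26  (check: 723·5 + 139·(-26) = 1)
The row with r = 1 (the gcd) gives the Bezout coefficients s = 5, t = -26.
Result: 723 · (5) + 139 · (-26) = 1.

gcd(723, 139) = 1; s = 5, t = -26 (check: 723·5 + 139·(-26) = 1).


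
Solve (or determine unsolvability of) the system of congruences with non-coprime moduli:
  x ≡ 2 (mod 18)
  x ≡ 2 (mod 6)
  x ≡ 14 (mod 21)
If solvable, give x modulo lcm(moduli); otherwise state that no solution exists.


Moduli 18, 6, 21 are not pairwise coprime, so CRT works modulo lcm(m_i) when all pairwise compatibility conditions hold.
Pairwise compatibility: gcd(m_i, m_j) must divide a_i - a_j for every pair.
Merge one congruence at a time:
  Start: x ≡ 2 (mod 18).
  Combine with x ≡ 2 (mod 6): gcd(18, 6) = 6; 2 - 2 = 0, which IS divisible by 6, so compatible.
    Write x = 2 + 18·t and substitute into x ≡ 2 (mod 6): 18·t ≡ 2 − 2 = 0 (mod 6).
    Divide the congruence (and modulus) by g = 6: 3·t ≡ 0 (mod 1).
    Modulo 1 every t works; take t = 0.
    Then x = 2 + 18·0 = 2, valid modulo lcm(18, 6) = 18: x ≡ 2 (mod 18).
  Combine with x ≡ 14 (mod 21): gcd(18, 21) = 3; 14 - 2 = 12, which IS divisible by 3, so compatible.
    Write x = 2 + 18·t and substitute into x ≡ 14 (mod 21): 18·t ≡ 14 − 2 = 12 (mod 21).
    Divide the congruence (and modulus) by g = 3: 6·t ≡ 4 (mod 7).
    The inverse of 6 mod 7 is 6 (since 6·6 = 36 = 5·7 + 1), so t ≡ 6·4 = 24 ≡ 3 (mod 7).
    Then x = 2 + 18·3 = 56, valid modulo lcm(18, 21) = 126: x ≡ 56 (mod 126).
Verify: 56 mod 18 = 2, 56 mod 6 = 2, 56 mod 21 = 14.

x ≡ 56 (mod 126).


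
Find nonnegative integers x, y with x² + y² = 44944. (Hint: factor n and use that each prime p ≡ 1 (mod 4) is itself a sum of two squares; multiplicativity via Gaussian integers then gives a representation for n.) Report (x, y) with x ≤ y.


Step 1: Factor n = 44944 = 2^4 · 53^2.
Step 2: Check the mod-4 condition on each prime factor: 2 = 2 (special); 53 ≡ 1 (mod 4), exponent 2.
All primes ≡ 3 (mod 4) appear to even exponent (or don't appear), so by the two-squares theorem n IS expressible as a sum of two squares.
Step 3: Build a representation. Group n = k² · m with k = 4 and m = 53 · 53 = 2809 (a product of primes ≡ 1 (mod 4)); a representation of m scales to one of n via (k·x)² + (k·y)² = k²(x² + y²). Each prime p ≡ 1 (mod 4) is itself a sum of two squares; find a² by testing p − a² for a perfect square:
  53: 53 − 1² = 52, 53 − 2² = 49 = 7² ⇒ 53 = 2² + 7².
  Combine using the Brahmagupta–Fibonacci identity (a² + b²)(c² + d²) = (ac − bd)² + (ad + bc)² = (ac + bd)² + (ad − bc)²:
  53 · 53 = 2809: from (2² + 7²)(2² + 7²), take (2·2 − 7·7, 2·7 + 7·2) = (4 − 49, 14 + 14) = (-45, 28); dropping signs (only squares matter) gives (45, 28); check 45² + 28² = 2025 + 784 = 2809 ✓.
  Scale by k = 4: (4·45, 4·28) = (180, 112).
Step 4: Order so x ≤ y and verify: 112² + 180² = 12544 + 32400 = 44944 = n. ✓

n = 44944 = 112² + 180² (one valid representation with x ≤ y).


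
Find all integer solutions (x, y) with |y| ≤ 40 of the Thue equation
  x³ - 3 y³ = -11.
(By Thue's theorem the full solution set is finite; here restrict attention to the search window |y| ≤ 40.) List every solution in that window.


The equation is x³ - 3y³ = -11. For fixed y, x³ = 3·y³ − 11, so a solution requires the RHS to be a perfect cube.
Strategy: iterate y from -40 to 40, compute RHS = 3·y³ − 11, and check whether it is a (positive or negative) perfect cube.
Check small values of y:
  y = 0: RHS = -11 is not a perfect cube.
  y = 1: RHS = -8 = (-2)³ ⇒ x = -2 works.
  y = -1: RHS = -14 is not a perfect cube.
  y = 2: RHS = 13 is not a perfect cube.
  y = -2: RHS = -35 is not a perfect cube.
  y = 3: RHS = 70 is not a perfect cube.
  y = -3: RHS = -92 is not a perfect cube.
Continuing the search up to |y| = 40 finds no further solutions beyond those listed.
Collected solutions: (-2, 1).

Solutions (with |y| ≤ 40): (-2, 1).


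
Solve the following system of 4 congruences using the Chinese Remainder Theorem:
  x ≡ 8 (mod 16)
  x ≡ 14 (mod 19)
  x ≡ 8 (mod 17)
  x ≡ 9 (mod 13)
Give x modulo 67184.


Product of moduli M = 16 · 19 · 17 · 13 = 67184.
Merge one congruence at a time:
  Start: x ≡ 8 (mod 16).
  Combine with x ≡ 14 (mod 19); new modulus lcm = 304.
    Write x = 8 + 16·t and substitute into x ≡ 14 (mod 19): 16·t ≡ 14 − 8 = 6 (mod 19).
    The inverse of 16 mod 19 is 6 (since 16·6 = 96 = 5·19 + 1), so t ≡ 6·6 = 36 ≡ 17 (mod 19).
    Then x = 8 + 16·17 = 280, valid modulo lcm(16, 19) = 304: x ≡ 280 (mod 304).
  Combine with x ≡ 8 (mod 17); new modulus lcm = 5168.
    Write x = 280 + 304·t and substitute into x ≡ 8 (mod 17): 304·t ≡ 8 − 280 = -272 (mod 17).
    Reduce coefficients mod 17: 15·t ≡ 0 (mod 17).
    The inverse of 15 mod 17 is 8 (since 15·8 = 120 = 7·17 + 1), so t ≡ 8·0 = 0 ≡ 0 (mod 17).
    Then x = 280 + 304·0 = 280, valid modulo lcm(304, 17) = 5168: x ≡ 280 (mod 5168).
  Combine with x ≡ 9 (mod 13); new modulus lcm = 67184.
    Write x = 280 + 5168·t and substitute into x ≡ 9 (mod 13): 5168·t ≡ 9 − 280 = -271 (mod 13).
    Reduce coefficients mod 13: 7·t ≡ 2 (mod 13).
    The inverse of 7 mod 13 is 2 (since 7·2 = 14 = 1·13 + 1), so t ≡ 2·2 = 4 ≡ 4 (mod 13).
    Then x = 280 + 5168·4 = 20952, valid modulo lcm(5168, 13) = 67184: x ≡ 20952 (mod 67184).
Verify against each original: 20952 mod 16 = 8, 20952 mod 19 = 14, 20952 mod 17 = 8, 20952 mod 13 = 9.

x ≡ 20952 (mod 67184).


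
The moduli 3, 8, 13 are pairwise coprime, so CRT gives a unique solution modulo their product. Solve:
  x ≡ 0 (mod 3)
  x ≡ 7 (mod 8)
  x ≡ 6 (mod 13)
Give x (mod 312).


Moduli 3, 8, 13 are pairwise coprime; by CRT there is a unique solution modulo M = 3 · 8 · 13 = 312.
Solve pairwise, accumulating the modulus:
  Start with x ≡ 0 (mod 3).
  Combine with x ≡ 7 (mod 8): since gcd(3, 8) = 1, we get a unique residue mod 24.
    Write x = 0 + 3·t and substitute into x ≡ 7 (mod 8): 3·t ≡ 7 − 0 = 7 (mod 8).
    The inverse of 3 mod 8 is 3 (since 3·3 = 9 = 1·8 + 1), so t ≡ 3·7 = 21 ≡ 5 (mod 8).
    Then x = 0 + 3·5 = 15, valid modulo lcm(3, 8) = 24: x ≡ 15 (mod 24).
  Combine with x ≡ 6 (mod 13): since gcd(24, 13) = 1, we get a unique residue mod 312.
    Write x = 15 + 24·t and substitute into x ≡ 6 (mod 13): 24·t ≡ 6 − 15 = -9 (mod 13).
    Reduce coefficients mod 13: 11·t ≡ 4 (mod 13).
    The inverse of 11 mod 13 is 6 (since 11·6 = 66 = 5·13 + 1), so t ≡ 6·4 = 24 ≡ 11 (mod 13).
    Then x = 15 + 24·11 = 279, valid modulo lcm(24, 13) = 312: x ≡ 279 (mod 312).
Verify: 279 mod 3 = 0 ✓, 279 mod 8 = 7 ✓, 279 mod 13 = 6 ✓.

x ≡ 279 (mod 312).


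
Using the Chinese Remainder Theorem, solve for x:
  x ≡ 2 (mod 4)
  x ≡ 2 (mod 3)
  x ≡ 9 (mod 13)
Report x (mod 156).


Moduli 4, 3, 13 are pairwise coprime; by CRT there is a unique solution modulo M = 4 · 3 · 13 = 156.
Solve pairwise, accumulating the modulus:
  Start with x ≡ 2 (mod 4).
  Combine with x ≡ 2 (mod 3): since gcd(4, 3) = 1, we get a unique residue mod 12.
    Write x = 2 + 4·t and substitute into x ≡ 2 (mod 3): 4·t ≡ 2 − 2 = 0 (mod 3).
    Reduce coefficients mod 3: 1·t ≡ 0 (mod 3).
    So t ≡ 0 (mod 3).
    Then x = 2 + 4·0 = 2, valid modulo lcm(4, 3) = 12: x ≡ 2 (mod 12).
  Combine with x ≡ 9 (mod 13): since gcd(12, 13) = 1, we get a unique residue mod 156.
    Write x = 2 + 12·t and substitute into x ≡ 9 (mod 13): 12·t ≡ 9 − 2 = 7 (mod 13).
    The inverse of 12 mod 13 is 12 (since 12·12 = 144 = 11·13 + 1), so t ≡ 12·7 = 84 ≡ 6 (mod 13).
    Then x = 2 + 12·6 = 74, valid modulo lcm(12, 13) = 156: x ≡ 74 (mod 156).
Verify: 74 mod 4 = 2 ✓, 74 mod 3 = 2 ✓, 74 mod 13 = 9 ✓.

x ≡ 74 (mod 156).


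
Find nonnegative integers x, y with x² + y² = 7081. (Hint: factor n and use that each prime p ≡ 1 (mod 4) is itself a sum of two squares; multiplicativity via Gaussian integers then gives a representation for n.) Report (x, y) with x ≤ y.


Step 1: Factor n = 7081 = 73 · 97.
Step 2: Check the mod-4 condition on each prime factor: 73 ≡ 1 (mod 4), exponent 1; 97 ≡ 1 (mod 4), exponent 1.
All primes ≡ 3 (mod 4) appear to even exponent (or don't appear), so by the two-squares theorem n IS expressible as a sum of two squares.
Step 3: Build a representation. Here n = 73 · 97 is a product of primes ≡ 1 (mod 4). Each prime p ≡ 1 (mod 4) is itself a sum of two squares; find a² by testing p − a² for a perfect square:
  73: 73 − 1² = 72, 73 − 2² = 69, 73 − 3² = 64 = 8² ⇒ 73 = 3² + 8².
  97: 97 − 1² = 96, 97 − 2² = 93, 97 − 3² = 88, 97 − 4² = 81 = 9² ⇒ 97 = 4² + 9².
  Combine using the Brahmagupta–Fibonacci identity (a² + b²)(c² + d²) = (ac − bd)² + (ad + bc)² = (ac + bd)² + (ad − bc)²:
  73 · 97 = 7081: from (3² + 8²)(4² + 9²), take (3·4 − 8·9, 3·9 + 8·4) = (12 − 72, 27 + 32) = (-60, 59); dropping signs (only squares matter) gives (60, 59); check 60² + 59² = 3600 + 3481 = 7081 ✓.
Step 4: Order so x ≤ y and verify: 59² + 60² = 3481 + 3600 = 7081 = n. ✓

n = 7081 = 59² + 60² (one valid representation with x ≤ y).


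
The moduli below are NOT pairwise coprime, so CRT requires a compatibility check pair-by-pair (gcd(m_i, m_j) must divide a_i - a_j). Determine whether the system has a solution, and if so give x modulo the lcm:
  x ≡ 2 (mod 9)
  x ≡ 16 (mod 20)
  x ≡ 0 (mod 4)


Moduli 9, 20, 4 are not pairwise coprime, so CRT works modulo lcm(m_i) when all pairwise compatibility conditions hold.
Pairwise compatibility: gcd(m_i, m_j) must divide a_i - a_j for every pair.
Merge one congruence at a time:
  Start: x ≡ 2 (mod 9).
  Combine with x ≡ 16 (mod 20): gcd(9, 20) = 1; 16 - 2 = 14, which IS divisible by 1, so compatible.
    Write x = 2 + 9·t and substitute into x ≡ 16 (mod 20): 9·t ≡ 16 − 2 = 14 (mod 20).
    The inverse of 9 mod 20 is 9 (since 9·9 = 81 = 4·20 + 1), so t ≡ 9·14 = 126 ≡ 6 (mod 20).
    Then x = 2 + 9·6 = 56, valid modulo lcm(9, 20) = 180: x ≡ 56 (mod 180).
  Combine with x ≡ 0 (mod 4): gcd(180, 4) = 4; 0 - 56 = -56, which IS divisible by 4, so compatible.
    Write x = 56 + 180·t and substitute into x ≡ 0 (mod 4): 180·t ≡ 0 − 56 = -56 (mod 4).
    Divide the congruence (and modulus) by g = 4: 45·t ≡ -14 (mod 1).
    Modulo 1 every t works; take t = 0.
    Then x = 56 + 180·0 = 56, valid modulo lcm(180, 4) = 180: x ≡ 56 (mod 180).
Verify: 56 mod 9 = 2, 56 mod 20 = 16, 56 mod 4 = 0.

x ≡ 56 (mod 180).


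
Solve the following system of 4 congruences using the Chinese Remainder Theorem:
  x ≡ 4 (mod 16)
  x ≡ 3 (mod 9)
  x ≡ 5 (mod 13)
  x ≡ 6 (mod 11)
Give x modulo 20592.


Product of moduli M = 16 · 9 · 13 · 11 = 20592.
Merge one congruence at a time:
  Start: x ≡ 4 (mod 16).
  Combine with x ≡ 3 (mod 9); new modulus lcm = 144.
    Write x = 4 + 16·t and substitute into x ≡ 3 (mod 9): 16·t ≡ 3 − 4 = -1 (mod 9).
    Reduce coefficients mod 9: 7·t ≡ 8 (mod 9).
    The inverse of 7 mod 9 is 4 (since 7·4 = 28 = 3·9 + 1), so t ≡ 4·8 = 32 ≡ 5 (mod 9).
    Then x = 4 + 16·5 = 84, valid modulo lcm(16, 9) = 144: x ≡ 84 (mod 144).
  Combine with x ≡ 5 (mod 13); new modulus lcm = 1872.
    Write x = 84 + 144·t and substitute into x ≡ 5 (mod 13): 144·t ≡ 5 − 84 = -79 (mod 13).
    Reduce coefficients mod 13: 1·t ≡ 12 (mod 13).
    So t ≡ 12 (mod 13).
    Then x = 84 + 144·12 = 1812, valid modulo lcm(144, 13) = 1872: x ≡ 1812 (mod 1872).
  Combine with x ≡ 6 (mod 11); new modulus lcm = 20592.
    Write x = 1812 + 1872·t and substitute into x ≡ 6 (mod 11): 1872·t ≡ 6 − 1812 = -1806 (mod 11).
    Reduce coefficients mod 11: 2·t ≡ 9 (mod 11).
    The inverse of 2 mod 11 is 6 (since 2·6 = 12 = 1·11 + 1), so t ≡ 6·9 = 54 ≡ 10 (mod 11).
    Then x = 1812 + 1872·10 = 20532, valid modulo lcm(1872, 11) = 20592: x ≡ 20532 (mod 20592).
Verify against each original: 20532 mod 16 = 4, 20532 mod 9 = 3, 20532 mod 13 = 5, 20532 mod 11 = 6.

x ≡ 20532 (mod 20592).


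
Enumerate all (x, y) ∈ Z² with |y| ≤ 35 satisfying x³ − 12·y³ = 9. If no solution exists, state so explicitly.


The equation is x³ - 12y³ = 9. For fixed y, x³ = 12·y³ + 9, so a solution requires the RHS to be a perfect cube.
Strategy: iterate y from -35 to 35, compute RHS = 12·y³ + 9, and check whether it is a (positive or negative) perfect cube.
Check small values of y:
  y = 0: RHS = 9 is not a perfect cube.
  y = 1: RHS = 21 is not a perfect cube.
  y = -1: RHS = -3 is not a perfect cube.
  y = 2: RHS = 105 is not a perfect cube.
  y = -2: RHS = -87 is not a perfect cube.
  y = 3: RHS = 333 is not a perfect cube.
  y = -3: RHS = -315 is not a perfect cube.
Continuing the search up to |y| = 35 finds no solutions either.
No (x, y) in the scanned range satisfies the equation.

No integer solutions with |y| ≤ 35.


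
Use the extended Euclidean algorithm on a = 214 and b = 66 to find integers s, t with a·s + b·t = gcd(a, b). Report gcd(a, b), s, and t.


Euclidean algorithm on (214, 66) — divide until remainder is 0:
  214 = 3 · 66 + 16
  66 = 4 · 16 + 2
  16 = 8 · 2 + 0
gcd(214, 66) = 2.
Track Bezout coefficients alongside the remainders: start with r₀ = 214 = a·1 + b·0 (s = 1, t = 0) and r₁ = 66 = a·0 + b·1 (s = 0, t = 1); each new remainder r_{k+1} = r_{k-1} − q_k·r_k inherits s_{k+1} = s_{k-1} − q_k·s_k, t_{k+1} = t_{k-1} − q_k·t_k, so r_k = a·s_k + b·t_k at every step:
  q = 3: r = 16, s = 1 − 3·0 = 1, t = 0 − 3·1 = -3  (check: 214·1 + 66·(-3) = 16)
  q = 4: r = 2, s = 0 − 4·1 = -4, t = 1 − 4·(-3) = 13  (check: 214·(-4) + 66·13 = 2)
The row with r = 2 (the gcd) gives the Bezout coefficients s = -4, t = 13.
Result: 214 · (-4) + 66 · (13) = 2.

gcd(214, 66) = 2; s = -4, t = 13 (check: 214·(-4) + 66·13 = 2).


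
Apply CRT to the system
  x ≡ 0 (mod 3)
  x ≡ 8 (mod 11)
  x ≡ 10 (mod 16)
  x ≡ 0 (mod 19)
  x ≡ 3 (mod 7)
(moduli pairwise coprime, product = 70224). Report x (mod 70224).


Product of moduli M = 3 · 11 · 16 · 19 · 7 = 70224.
Merge one congruence at a time:
  Start: x ≡ 0 (mod 3).
  Combine with x ≡ 8 (mod 11); new modulus lcm = 33.
    Write x = 0 + 3·t and substitute into x ≡ 8 (mod 11): 3·t ≡ 8 − 0 = 8 (mod 11).
    The inverse of 3 mod 11 is 4 (since 3·4 = 12 = 1·11 + 1), so t ≡ 4·8 = 32 ≡ 10 (mod 11).
    Then x = 0 + 3·10 = 30, valid modulo lcm(3, 11) = 33: x ≡ 30 (mod 33).
  Combine with x ≡ 10 (mod 16); new modulus lcm = 528.
    Write x = 30 + 33·t and substitute into x ≡ 10 (mod 16): 33·t ≡ 10 − 30 = -20 (mod 16).
    Reduce coefficients mod 16: 1·t ≡ 12 (mod 16).
    So t ≡ 12 (mod 16).
    Then x = 30 + 33·12 = 426, valid modulo lcm(33, 16) = 528: x ≡ 426 (mod 528).
  Combine with x ≡ 0 (mod 19); new modulus lcm = 10032.
    Write x = 426 + 528·t and substitute into x ≡ 0 (mod 19): 528·t ≡ 0 − 426 = -426 (mod 19).
    Reduce coefficients mod 19: 15·t ≡ 11 (mod 19).
    The inverse of 15 mod 19 is 14 (since 15·14 = 210 = 11·19 + 1), so t ≡ 14·11 = 154 ≡ 2 (mod 19).
    Then x = 426 + 528·2 = 1482, valid modulo lcm(528, 19) = 10032: x ≡ 1482 (mod 10032).
  Combine with x ≡ 3 (mod 7); new modulus lcm = 70224.
    Write x = 1482 + 10032·t and substitute into x ≡ 3 (mod 7): 10032·t ≡ 3 − 1482 = -1479 (mod 7).
    Reduce coefficients mod 7: 1·t ≡ 5 (mod 7).
    So t ≡ 5 (mod 7).
    Then x = 1482 + 10032·5 = 51642, valid modulo lcm(10032, 7) = 70224: x ≡ 51642 (mod 70224).
Verify against each original: 51642 mod 3 = 0, 51642 mod 11 = 8, 51642 mod 16 = 10, 51642 mod 19 = 0, 51642 mod 7 = 3.

x ≡ 51642 (mod 70224).
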